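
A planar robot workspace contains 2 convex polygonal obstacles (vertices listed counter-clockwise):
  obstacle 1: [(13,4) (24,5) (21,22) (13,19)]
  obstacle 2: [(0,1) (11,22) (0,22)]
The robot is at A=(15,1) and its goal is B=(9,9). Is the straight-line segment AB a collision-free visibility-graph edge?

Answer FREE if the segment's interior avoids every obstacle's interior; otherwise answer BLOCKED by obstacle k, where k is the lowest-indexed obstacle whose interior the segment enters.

Obstacle 1 [(13,4) (24,5) (21,22) (13,19)]:
  edge (13,4)–(24,5): clear
  edge (24,5)–(21,22): clear
  edge (21,22)–(13,19): clear
  edge (13,19)–(13,4): clear
  midpoint (12,5) outside
  → clear
Obstacle 2 [(0,1) (11,22) (0,22)]:
  edge (0,1)–(11,22): clear
  edge (11,22)–(0,22): clear
  edge (0,22)–(0,1): clear
  midpoint (12,5) outside
  → clear

FREE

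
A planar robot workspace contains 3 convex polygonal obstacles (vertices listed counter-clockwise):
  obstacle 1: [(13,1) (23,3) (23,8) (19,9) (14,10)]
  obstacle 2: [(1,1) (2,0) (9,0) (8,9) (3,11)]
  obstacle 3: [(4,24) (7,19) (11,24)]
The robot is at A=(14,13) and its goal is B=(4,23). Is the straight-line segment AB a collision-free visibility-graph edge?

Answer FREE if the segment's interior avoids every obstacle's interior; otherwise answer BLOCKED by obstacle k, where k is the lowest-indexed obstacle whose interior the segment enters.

BLOCKED by obstacle 3

Obstacle 1 [(13,1) (23,3) (23,8) (19,9) (14,10)]:
  edge (13,1)–(23,3): clear
  edge (23,3)–(23,8): clear
  edge (23,8)–(19,9): clear
  edge (19,9)–(14,10): clear
  edge (14,10)–(13,1): clear
  midpoint (9,18) outside
  → clear
Obstacle 2 [(1,1) (2,0) (9,0) (8,9) (3,11)]:
  edge (1,1)–(2,0): clear
  edge (2,0)–(9,0): clear
  edge (9,0)–(8,9): clear
  edge (8,9)–(3,11): clear
  edge (3,11)–(1,1): clear
  midpoint (9,18) outside
  → clear
Obstacle 3 [(4,24) (7,19) (11,24)]:
  edge (4,24)–(7,19): crosses AB
  edge (7,19)–(11,24): crosses AB
  edge (11,24)–(4,24): clear
  → BLOCKED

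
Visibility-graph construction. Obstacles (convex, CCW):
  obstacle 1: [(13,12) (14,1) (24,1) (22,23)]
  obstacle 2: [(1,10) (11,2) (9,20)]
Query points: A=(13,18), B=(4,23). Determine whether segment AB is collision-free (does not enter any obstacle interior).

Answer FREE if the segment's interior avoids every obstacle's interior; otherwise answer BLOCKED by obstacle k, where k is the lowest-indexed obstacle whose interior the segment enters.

Obstacle 1 [(13,12) (14,1) (24,1) (22,23)]:
  edge (13,12)–(14,1): clear
  edge (14,1)–(24,1): clear
  edge (24,1)–(22,23): clear
  edge (22,23)–(13,12): clear
  midpoint (17/2,41/2) outside
  → clear
Obstacle 2 [(1,10) (11,2) (9,20)]:
  edge (1,10)–(11,2): clear
  edge (11,2)–(9,20): clear
  edge (9,20)–(1,10): clear
  midpoint (17/2,41/2) outside
  → clear

FREE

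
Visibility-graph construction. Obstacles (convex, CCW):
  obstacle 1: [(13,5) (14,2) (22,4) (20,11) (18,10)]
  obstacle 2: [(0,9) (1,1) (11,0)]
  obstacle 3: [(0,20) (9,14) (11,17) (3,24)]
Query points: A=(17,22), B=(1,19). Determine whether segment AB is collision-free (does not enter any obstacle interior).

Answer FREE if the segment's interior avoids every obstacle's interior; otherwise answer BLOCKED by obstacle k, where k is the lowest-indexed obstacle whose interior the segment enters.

BLOCKED by obstacle 3

Obstacle 1 [(13,5) (14,2) (22,4) (20,11) (18,10)]:
  edge (13,5)–(14,2): clear
  edge (14,2)–(22,4): clear
  edge (22,4)–(20,11): clear
  edge (20,11)–(18,10): clear
  edge (18,10)–(13,5): clear
  midpoint (9,41/2) outside
  → clear
Obstacle 2 [(0,9) (1,1) (11,0)]:
  edge (0,9)–(1,1): clear
  edge (1,1)–(11,0): clear
  edge (11,0)–(0,9): clear
  midpoint (9,41/2) outside
  → clear
Obstacle 3 [(0,20) (9,14) (11,17) (3,24)]:
  edge (0,20)–(9,14): crosses AB
  edge (9,14)–(11,17): clear
  edge (11,17)–(3,24): crosses AB
  edge (3,24)–(0,20): clear
  → BLOCKED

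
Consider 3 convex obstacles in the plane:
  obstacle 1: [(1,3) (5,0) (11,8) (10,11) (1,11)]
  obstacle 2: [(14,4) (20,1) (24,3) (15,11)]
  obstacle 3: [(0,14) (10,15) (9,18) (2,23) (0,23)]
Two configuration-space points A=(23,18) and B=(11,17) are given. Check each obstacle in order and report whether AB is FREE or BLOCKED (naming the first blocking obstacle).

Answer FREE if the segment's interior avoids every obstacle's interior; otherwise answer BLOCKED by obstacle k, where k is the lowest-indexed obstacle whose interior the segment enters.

Obstacle 1 [(1,3) (5,0) (11,8) (10,11) (1,11)]:
  edge (1,3)–(5,0): clear
  edge (5,0)–(11,8): clear
  edge (11,8)–(10,11): clear
  edge (10,11)–(1,11): clear
  edge (1,11)–(1,3): clear
  midpoint (17,35/2) outside
  → clear
Obstacle 2 [(14,4) (20,1) (24,3) (15,11)]:
  edge (14,4)–(20,1): clear
  edge (20,1)–(24,3): clear
  edge (24,3)–(15,11): clear
  edge (15,11)–(14,4): clear
  midpoint (17,35/2) outside
  → clear
Obstacle 3 [(0,14) (10,15) (9,18) (2,23) (0,23)]:
  edge (0,14)–(10,15): clear
  edge (10,15)–(9,18): clear
  edge (9,18)–(2,23): clear
  edge (2,23)–(0,23): clear
  edge (0,23)–(0,14): clear
  midpoint (17,35/2) outside
  → clear

FREE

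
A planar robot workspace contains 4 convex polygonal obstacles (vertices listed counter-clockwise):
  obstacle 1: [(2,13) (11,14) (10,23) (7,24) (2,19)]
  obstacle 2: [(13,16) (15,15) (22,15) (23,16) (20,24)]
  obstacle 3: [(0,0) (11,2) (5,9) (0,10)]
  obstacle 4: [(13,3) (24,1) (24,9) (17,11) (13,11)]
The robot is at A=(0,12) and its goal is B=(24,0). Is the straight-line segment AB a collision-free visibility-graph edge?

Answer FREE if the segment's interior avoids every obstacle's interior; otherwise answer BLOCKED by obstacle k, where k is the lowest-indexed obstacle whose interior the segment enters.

Obstacle 1 [(2,13) (11,14) (10,23) (7,24) (2,19)]:
  edge (2,13)–(11,14): clear
  edge (11,14)–(10,23): clear
  edge (10,23)–(7,24): clear
  edge (7,24)–(2,19): clear
  edge (2,19)–(2,13): clear
  midpoint (12,6) outside
  → clear
Obstacle 2 [(13,16) (15,15) (22,15) (23,16) (20,24)]:
  edge (13,16)–(15,15): clear
  edge (15,15)–(22,15): clear
  edge (22,15)–(23,16): clear
  edge (23,16)–(20,24): clear
  edge (20,24)–(13,16): clear
  midpoint (12,6) outside
  → clear
Obstacle 3 [(0,0) (11,2) (5,9) (0,10)]:
  edge (0,0)–(11,2): clear
  edge (11,2)–(5,9): clear
  edge (5,9)–(0,10): clear
  edge (0,10)–(0,0): clear
  midpoint (12,6) outside
  → clear
Obstacle 4 [(13,3) (24,1) (24,9) (17,11) (13,11)]:
  edge (13,3)–(24,1): crosses AB
  edge (24,1)–(24,9): clear
  edge (24,9)–(17,11): clear
  edge (17,11)–(13,11): clear
  edge (13,11)–(13,3): crosses AB
  → BLOCKED

BLOCKED by obstacle 4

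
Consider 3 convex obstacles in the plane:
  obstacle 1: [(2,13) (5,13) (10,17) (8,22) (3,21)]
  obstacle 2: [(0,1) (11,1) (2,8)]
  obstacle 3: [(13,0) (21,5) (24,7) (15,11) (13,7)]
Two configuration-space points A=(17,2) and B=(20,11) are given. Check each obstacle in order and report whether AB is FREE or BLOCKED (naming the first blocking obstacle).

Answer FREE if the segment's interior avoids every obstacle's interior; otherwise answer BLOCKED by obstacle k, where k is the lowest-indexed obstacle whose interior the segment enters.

Obstacle 1 [(2,13) (5,13) (10,17) (8,22) (3,21)]:
  edge (2,13)–(5,13): clear
  edge (5,13)–(10,17): clear
  edge (10,17)–(8,22): clear
  edge (8,22)–(3,21): clear
  edge (3,21)–(2,13): clear
  midpoint (37/2,13/2) outside
  → clear
Obstacle 2 [(0,1) (11,1) (2,8)]:
  edge (0,1)–(11,1): clear
  edge (11,1)–(2,8): clear
  edge (2,8)–(0,1): clear
  midpoint (37/2,13/2) outside
  → clear
Obstacle 3 [(13,0) (21,5) (24,7) (15,11) (13,7)]:
  edge (13,0)–(21,5): crosses AB
  edge (21,5)–(24,7): clear
  edge (24,7)–(15,11): crosses AB
  edge (15,11)–(13,7): clear
  edge (13,7)–(13,0): clear
  → BLOCKED

BLOCKED by obstacle 3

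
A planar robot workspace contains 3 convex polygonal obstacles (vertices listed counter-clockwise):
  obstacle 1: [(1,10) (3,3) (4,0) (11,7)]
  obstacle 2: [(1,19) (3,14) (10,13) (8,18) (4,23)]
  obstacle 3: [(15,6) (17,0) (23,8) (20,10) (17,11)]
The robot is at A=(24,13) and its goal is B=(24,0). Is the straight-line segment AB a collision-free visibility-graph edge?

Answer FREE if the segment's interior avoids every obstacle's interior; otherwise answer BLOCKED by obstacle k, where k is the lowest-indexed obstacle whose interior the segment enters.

Obstacle 1 [(1,10) (3,3) (4,0) (11,7)]:
  edge (1,10)–(3,3): clear
  edge (3,3)–(4,0): clear
  edge (4,0)–(11,7): clear
  edge (11,7)–(1,10): clear
  midpoint (24,13/2) outside
  → clear
Obstacle 2 [(1,19) (3,14) (10,13) (8,18) (4,23)]:
  edge (1,19)–(3,14): clear
  edge (3,14)–(10,13): clear
  edge (10,13)–(8,18): clear
  edge (8,18)–(4,23): clear
  edge (4,23)–(1,19): clear
  midpoint (24,13/2) outside
  → clear
Obstacle 3 [(15,6) (17,0) (23,8) (20,10) (17,11)]:
  edge (15,6)–(17,0): clear
  edge (17,0)–(23,8): clear
  edge (23,8)–(20,10): clear
  edge (20,10)–(17,11): clear
  edge (17,11)–(15,6): clear
  midpoint (24,13/2) outside
  → clear

FREE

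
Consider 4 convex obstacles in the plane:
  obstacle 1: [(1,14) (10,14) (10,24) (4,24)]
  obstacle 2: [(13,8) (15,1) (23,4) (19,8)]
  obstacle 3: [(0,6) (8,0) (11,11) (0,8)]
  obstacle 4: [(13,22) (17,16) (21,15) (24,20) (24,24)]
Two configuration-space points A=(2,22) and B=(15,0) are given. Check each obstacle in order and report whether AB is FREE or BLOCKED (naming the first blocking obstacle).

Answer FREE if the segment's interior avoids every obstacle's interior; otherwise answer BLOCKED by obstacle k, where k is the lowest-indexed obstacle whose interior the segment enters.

BLOCKED by obstacle 1

Obstacle 1 [(1,14) (10,14) (10,24) (4,24)]:
  edge (1,14)–(10,14): crosses AB
  edge (10,14)–(10,24): clear
  edge (10,24)–(4,24): clear
  edge (4,24)–(1,14): crosses AB
  → BLOCKED
Obstacle 2 [(13,8) (15,1) (23,4) (19,8)]:
  edge (13,8)–(15,1): clear
  edge (15,1)–(23,4): clear
  edge (23,4)–(19,8): clear
  edge (19,8)–(13,8): clear
  midpoint (17/2,11) outside
  → clear
Obstacle 3 [(0,6) (8,0) (11,11) (0,8)]:
  edge (0,6)–(8,0): clear
  edge (8,0)–(11,11): crosses AB
  edge (11,11)–(0,8): crosses AB
  edge (0,8)–(0,6): clear
  → BLOCKED
Obstacle 4 [(13,22) (17,16) (21,15) (24,20) (24,24)]:
  edge (13,22)–(17,16): clear
  edge (17,16)–(21,15): clear
  edge (21,15)–(24,20): clear
  edge (24,20)–(24,24): clear
  edge (24,24)–(13,22): clear
  midpoint (17/2,11) outside
  → clear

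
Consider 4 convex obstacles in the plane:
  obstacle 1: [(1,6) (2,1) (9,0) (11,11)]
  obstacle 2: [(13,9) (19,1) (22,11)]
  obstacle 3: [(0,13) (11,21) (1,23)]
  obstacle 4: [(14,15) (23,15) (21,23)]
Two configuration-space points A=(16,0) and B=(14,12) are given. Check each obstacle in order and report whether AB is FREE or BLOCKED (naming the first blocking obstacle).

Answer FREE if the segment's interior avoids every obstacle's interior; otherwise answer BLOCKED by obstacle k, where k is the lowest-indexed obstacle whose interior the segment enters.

Obstacle 1 [(1,6) (2,1) (9,0) (11,11)]:
  edge (1,6)–(2,1): clear
  edge (2,1)–(9,0): clear
  edge (9,0)–(11,11): clear
  edge (11,11)–(1,6): clear
  midpoint (15,6) outside
  → clear
Obstacle 2 [(13,9) (19,1) (22,11)]:
  edge (13,9)–(19,1): crosses AB
  edge (19,1)–(22,11): clear
  edge (22,11)–(13,9): crosses AB
  → BLOCKED
Obstacle 3 [(0,13) (11,21) (1,23)]:
  edge (0,13)–(11,21): clear
  edge (11,21)–(1,23): clear
  edge (1,23)–(0,13): clear
  midpoint (15,6) outside
  → clear
Obstacle 4 [(14,15) (23,15) (21,23)]:
  edge (14,15)–(23,15): clear
  edge (23,15)–(21,23): clear
  edge (21,23)–(14,15): clear
  midpoint (15,6) outside
  → clear

BLOCKED by obstacle 2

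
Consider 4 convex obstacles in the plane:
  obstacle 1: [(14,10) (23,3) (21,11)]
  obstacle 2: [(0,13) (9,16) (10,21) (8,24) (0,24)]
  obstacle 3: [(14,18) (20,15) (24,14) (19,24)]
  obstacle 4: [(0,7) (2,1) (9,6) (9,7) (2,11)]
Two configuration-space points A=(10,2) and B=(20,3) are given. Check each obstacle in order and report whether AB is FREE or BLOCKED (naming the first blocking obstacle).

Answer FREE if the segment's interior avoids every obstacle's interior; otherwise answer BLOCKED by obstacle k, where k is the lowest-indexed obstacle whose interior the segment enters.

Obstacle 1 [(14,10) (23,3) (21,11)]:
  edge (14,10)–(23,3): clear
  edge (23,3)–(21,11): clear
  edge (21,11)–(14,10): clear
  midpoint (15,5/2) outside
  → clear
Obstacle 2 [(0,13) (9,16) (10,21) (8,24) (0,24)]:
  edge (0,13)–(9,16): clear
  edge (9,16)–(10,21): clear
  edge (10,21)–(8,24): clear
  edge (8,24)–(0,24): clear
  edge (0,24)–(0,13): clear
  midpoint (15,5/2) outside
  → clear
Obstacle 3 [(14,18) (20,15) (24,14) (19,24)]:
  edge (14,18)–(20,15): clear
  edge (20,15)–(24,14): clear
  edge (24,14)–(19,24): clear
  edge (19,24)–(14,18): clear
  midpoint (15,5/2) outside
  → clear
Obstacle 4 [(0,7) (2,1) (9,6) (9,7) (2,11)]:
  edge (0,7)–(2,1): clear
  edge (2,1)–(9,6): clear
  edge (9,6)–(9,7): clear
  edge (9,7)–(2,11): clear
  edge (2,11)–(0,7): clear
  midpoint (15,5/2) outside
  → clear

FREE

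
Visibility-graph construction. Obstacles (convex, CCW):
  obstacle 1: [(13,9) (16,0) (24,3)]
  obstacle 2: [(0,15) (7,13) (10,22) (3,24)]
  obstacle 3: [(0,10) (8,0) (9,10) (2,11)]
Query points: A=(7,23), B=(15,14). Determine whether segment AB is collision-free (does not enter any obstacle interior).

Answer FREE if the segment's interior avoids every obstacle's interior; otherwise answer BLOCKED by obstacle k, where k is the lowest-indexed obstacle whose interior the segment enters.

Obstacle 1 [(13,9) (16,0) (24,3)]:
  edge (13,9)–(16,0): clear
  edge (16,0)–(24,3): clear
  edge (24,3)–(13,9): clear
  midpoint (11,37/2) outside
  → clear
Obstacle 2 [(0,15) (7,13) (10,22) (3,24)]:
  edge (0,15)–(7,13): clear
  edge (7,13)–(10,22): crosses AB
  edge (10,22)–(3,24): crosses AB
  edge (3,24)–(0,15): clear
  → BLOCKED
Obstacle 3 [(0,10) (8,0) (9,10) (2,11)]:
  edge (0,10)–(8,0): clear
  edge (8,0)–(9,10): clear
  edge (9,10)–(2,11): clear
  edge (2,11)–(0,10): clear
  midpoint (11,37/2) outside
  → clear

BLOCKED by obstacle 2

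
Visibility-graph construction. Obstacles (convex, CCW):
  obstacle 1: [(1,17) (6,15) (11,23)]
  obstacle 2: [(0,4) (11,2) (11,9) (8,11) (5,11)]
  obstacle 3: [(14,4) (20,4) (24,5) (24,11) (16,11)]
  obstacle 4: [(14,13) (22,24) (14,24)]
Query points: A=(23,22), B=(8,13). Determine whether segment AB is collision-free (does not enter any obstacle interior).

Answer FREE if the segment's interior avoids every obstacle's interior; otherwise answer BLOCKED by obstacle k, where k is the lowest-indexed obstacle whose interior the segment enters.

Obstacle 1 [(1,17) (6,15) (11,23)]:
  edge (1,17)–(6,15): clear
  edge (6,15)–(11,23): clear
  edge (11,23)–(1,17): clear
  midpoint (31/2,35/2) outside
  → clear
Obstacle 2 [(0,4) (11,2) (11,9) (8,11) (5,11)]:
  edge (0,4)–(11,2): clear
  edge (11,2)–(11,9): clear
  edge (11,9)–(8,11): clear
  edge (8,11)–(5,11): clear
  edge (5,11)–(0,4): clear
  midpoint (31/2,35/2) outside
  → clear
Obstacle 3 [(14,4) (20,4) (24,5) (24,11) (16,11)]:
  edge (14,4)–(20,4): clear
  edge (20,4)–(24,5): clear
  edge (24,5)–(24,11): clear
  edge (24,11)–(16,11): clear
  edge (16,11)–(14,4): clear
  midpoint (31/2,35/2) outside
  → clear
Obstacle 4 [(14,13) (22,24) (14,24)]:
  edge (14,13)–(22,24): crosses AB
  edge (22,24)–(14,24): clear
  edge (14,24)–(14,13): crosses AB
  → BLOCKED

BLOCKED by obstacle 4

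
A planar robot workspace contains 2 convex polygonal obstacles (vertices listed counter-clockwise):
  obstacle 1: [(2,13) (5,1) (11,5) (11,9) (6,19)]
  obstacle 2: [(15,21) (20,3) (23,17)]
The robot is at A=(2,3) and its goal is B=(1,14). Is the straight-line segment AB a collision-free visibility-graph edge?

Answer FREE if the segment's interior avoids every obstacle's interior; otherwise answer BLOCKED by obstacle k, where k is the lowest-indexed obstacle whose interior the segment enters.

Obstacle 1 [(2,13) (5,1) (11,5) (11,9) (6,19)]:
  edge (2,13)–(5,1): clear
  edge (5,1)–(11,5): clear
  edge (11,5)–(11,9): clear
  edge (11,9)–(6,19): clear
  edge (6,19)–(2,13): clear
  midpoint (3/2,17/2) outside
  → clear
Obstacle 2 [(15,21) (20,3) (23,17)]:
  edge (15,21)–(20,3): clear
  edge (20,3)–(23,17): clear
  edge (23,17)–(15,21): clear
  midpoint (3/2,17/2) outside
  → clear

FREE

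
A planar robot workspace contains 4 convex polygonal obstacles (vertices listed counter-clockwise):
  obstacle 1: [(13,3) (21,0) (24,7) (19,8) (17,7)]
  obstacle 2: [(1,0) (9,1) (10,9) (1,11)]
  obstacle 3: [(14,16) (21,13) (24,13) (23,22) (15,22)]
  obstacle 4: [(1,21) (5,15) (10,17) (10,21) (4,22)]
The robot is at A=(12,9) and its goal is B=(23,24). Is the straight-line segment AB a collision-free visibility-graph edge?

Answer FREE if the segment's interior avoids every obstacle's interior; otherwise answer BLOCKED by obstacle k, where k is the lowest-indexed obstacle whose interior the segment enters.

Obstacle 1 [(13,3) (21,0) (24,7) (19,8) (17,7)]:
  edge (13,3)–(21,0): clear
  edge (21,0)–(24,7): clear
  edge (24,7)–(19,8): clear
  edge (19,8)–(17,7): clear
  edge (17,7)–(13,3): clear
  midpoint (35/2,33/2) outside
  → clear
Obstacle 2 [(1,0) (9,1) (10,9) (1,11)]:
  edge (1,0)–(9,1): clear
  edge (9,1)–(10,9): clear
  edge (10,9)–(1,11): clear
  edge (1,11)–(1,0): clear
  midpoint (35/2,33/2) outside
  → clear
Obstacle 3 [(14,16) (21,13) (24,13) (23,22) (15,22)]:
  edge (14,16)–(21,13): crosses AB
  edge (21,13)–(24,13): clear
  edge (24,13)–(23,22): clear
  edge (23,22)–(15,22): crosses AB
  edge (15,22)–(14,16): clear
  → BLOCKED
Obstacle 4 [(1,21) (5,15) (10,17) (10,21) (4,22)]:
  edge (1,21)–(5,15): clear
  edge (5,15)–(10,17): clear
  edge (10,17)–(10,21): clear
  edge (10,21)–(4,22): clear
  edge (4,22)–(1,21): clear
  midpoint (35/2,33/2) outside
  → clear

BLOCKED by obstacle 3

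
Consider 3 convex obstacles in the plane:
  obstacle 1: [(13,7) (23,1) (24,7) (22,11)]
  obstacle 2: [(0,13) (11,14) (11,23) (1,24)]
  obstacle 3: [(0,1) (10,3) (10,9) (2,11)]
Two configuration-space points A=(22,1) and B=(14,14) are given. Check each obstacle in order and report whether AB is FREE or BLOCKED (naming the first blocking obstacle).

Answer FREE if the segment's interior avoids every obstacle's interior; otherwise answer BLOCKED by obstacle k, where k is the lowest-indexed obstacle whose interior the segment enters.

BLOCKED by obstacle 1

Obstacle 1 [(13,7) (23,1) (24,7) (22,11)]:
  edge (13,7)–(23,1): crosses AB
  edge (23,1)–(24,7): clear
  edge (24,7)–(22,11): clear
  edge (22,11)–(13,7): crosses AB
  → BLOCKED
Obstacle 2 [(0,13) (11,14) (11,23) (1,24)]:
  edge (0,13)–(11,14): clear
  edge (11,14)–(11,23): clear
  edge (11,23)–(1,24): clear
  edge (1,24)–(0,13): clear
  midpoint (18,15/2) outside
  → clear
Obstacle 3 [(0,1) (10,3) (10,9) (2,11)]:
  edge (0,1)–(10,3): clear
  edge (10,3)–(10,9): clear
  edge (10,9)–(2,11): clear
  edge (2,11)–(0,1): clear
  midpoint (18,15/2) outside
  → clear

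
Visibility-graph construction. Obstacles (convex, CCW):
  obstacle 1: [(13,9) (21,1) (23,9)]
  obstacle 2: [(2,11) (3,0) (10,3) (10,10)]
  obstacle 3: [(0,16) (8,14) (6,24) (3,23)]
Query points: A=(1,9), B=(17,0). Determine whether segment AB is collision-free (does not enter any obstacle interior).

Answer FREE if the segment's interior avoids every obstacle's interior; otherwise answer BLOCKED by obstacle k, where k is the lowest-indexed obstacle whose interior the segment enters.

Obstacle 1 [(13,9) (21,1) (23,9)]:
  edge (13,9)–(21,1): clear
  edge (21,1)–(23,9): clear
  edge (23,9)–(13,9): clear
  midpoint (9,9/2) outside
  → clear
Obstacle 2 [(2,11) (3,0) (10,3) (10,10)]:
  edge (2,11)–(3,0): crosses AB
  edge (3,0)–(10,3): clear
  edge (10,3)–(10,10): crosses AB
  edge (10,10)–(2,11): clear
  → BLOCKED
Obstacle 3 [(0,16) (8,14) (6,24) (3,23)]:
  edge (0,16)–(8,14): clear
  edge (8,14)–(6,24): clear
  edge (6,24)–(3,23): clear
  edge (3,23)–(0,16): clear
  midpoint (9,9/2) outside
  → clear

BLOCKED by obstacle 2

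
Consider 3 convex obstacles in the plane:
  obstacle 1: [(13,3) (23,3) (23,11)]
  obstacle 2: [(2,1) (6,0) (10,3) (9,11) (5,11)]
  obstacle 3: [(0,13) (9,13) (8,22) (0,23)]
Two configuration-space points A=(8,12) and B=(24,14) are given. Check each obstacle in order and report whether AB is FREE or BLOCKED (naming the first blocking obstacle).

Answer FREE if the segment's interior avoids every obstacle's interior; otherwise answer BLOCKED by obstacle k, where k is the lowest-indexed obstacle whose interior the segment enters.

FREE

Obstacle 1 [(13,3) (23,3) (23,11)]:
  edge (13,3)–(23,3): clear
  edge (23,3)–(23,11): clear
  edge (23,11)–(13,3): clear
  midpoint (16,13) outside
  → clear
Obstacle 2 [(2,1) (6,0) (10,3) (9,11) (5,11)]:
  edge (2,1)–(6,0): clear
  edge (6,0)–(10,3): clear
  edge (10,3)–(9,11): clear
  edge (9,11)–(5,11): clear
  edge (5,11)–(2,1): clear
  midpoint (16,13) outside
  → clear
Obstacle 3 [(0,13) (9,13) (8,22) (0,23)]:
  edge (0,13)–(9,13): clear
  edge (9,13)–(8,22): clear
  edge (8,22)–(0,23): clear
  edge (0,23)–(0,13): clear
  midpoint (16,13) outside
  → clear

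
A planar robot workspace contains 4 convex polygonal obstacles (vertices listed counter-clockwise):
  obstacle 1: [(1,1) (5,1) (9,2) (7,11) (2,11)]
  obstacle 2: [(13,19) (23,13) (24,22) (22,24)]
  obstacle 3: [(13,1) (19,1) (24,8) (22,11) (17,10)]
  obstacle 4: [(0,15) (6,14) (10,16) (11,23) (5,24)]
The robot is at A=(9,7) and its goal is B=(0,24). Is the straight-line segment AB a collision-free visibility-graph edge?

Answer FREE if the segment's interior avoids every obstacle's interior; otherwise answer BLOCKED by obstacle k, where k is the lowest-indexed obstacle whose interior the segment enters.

Obstacle 1 [(1,1) (5,1) (9,2) (7,11) (2,11)]:
  edge (1,1)–(5,1): clear
  edge (5,1)–(9,2): clear
  edge (9,2)–(7,11): crosses AB
  edge (7,11)–(2,11): crosses AB
  edge (2,11)–(1,1): clear
  → BLOCKED
Obstacle 2 [(13,19) (23,13) (24,22) (22,24)]:
  edge (13,19)–(23,13): clear
  edge (23,13)–(24,22): clear
  edge (24,22)–(22,24): clear
  edge (22,24)–(13,19): clear
  midpoint (9/2,31/2) outside
  → clear
Obstacle 3 [(13,1) (19,1) (24,8) (22,11) (17,10)]:
  edge (13,1)–(19,1): clear
  edge (19,1)–(24,8): clear
  edge (24,8)–(22,11): clear
  edge (22,11)–(17,10): clear
  edge (17,10)–(13,1): clear
  midpoint (9/2,31/2) outside
  → clear
Obstacle 4 [(0,15) (6,14) (10,16) (11,23) (5,24)]:
  edge (0,15)–(6,14): crosses AB
  edge (6,14)–(10,16): clear
  edge (10,16)–(11,23): clear
  edge (11,23)–(5,24): clear
  edge (5,24)–(0,15): crosses AB
  → BLOCKED

BLOCKED by obstacle 1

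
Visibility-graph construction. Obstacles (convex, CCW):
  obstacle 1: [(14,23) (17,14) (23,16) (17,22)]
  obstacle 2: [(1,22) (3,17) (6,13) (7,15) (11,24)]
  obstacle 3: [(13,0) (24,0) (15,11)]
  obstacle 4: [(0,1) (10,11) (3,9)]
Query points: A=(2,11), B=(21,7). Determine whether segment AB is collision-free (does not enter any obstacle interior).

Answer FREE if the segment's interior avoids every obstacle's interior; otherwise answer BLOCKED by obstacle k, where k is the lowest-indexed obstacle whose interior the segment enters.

Obstacle 1 [(14,23) (17,14) (23,16) (17,22)]:
  edge (14,23)–(17,14): clear
  edge (17,14)–(23,16): clear
  edge (23,16)–(17,22): clear
  edge (17,22)–(14,23): clear
  midpoint (23/2,9) outside
  → clear
Obstacle 2 [(1,22) (3,17) (6,13) (7,15) (11,24)]:
  edge (1,22)–(3,17): clear
  edge (3,17)–(6,13): clear
  edge (6,13)–(7,15): clear
  edge (7,15)–(11,24): clear
  edge (11,24)–(1,22): clear
  midpoint (23/2,9) outside
  → clear
Obstacle 3 [(13,0) (24,0) (15,11)]:
  edge (13,0)–(24,0): clear
  edge (24,0)–(15,11): crosses AB
  edge (15,11)–(13,0): crosses AB
  → BLOCKED
Obstacle 4 [(0,1) (10,11) (3,9)]:
  edge (0,1)–(10,11): crosses AB
  edge (10,11)–(3,9): crosses AB
  edge (3,9)–(0,1): clear
  → BLOCKED

BLOCKED by obstacle 3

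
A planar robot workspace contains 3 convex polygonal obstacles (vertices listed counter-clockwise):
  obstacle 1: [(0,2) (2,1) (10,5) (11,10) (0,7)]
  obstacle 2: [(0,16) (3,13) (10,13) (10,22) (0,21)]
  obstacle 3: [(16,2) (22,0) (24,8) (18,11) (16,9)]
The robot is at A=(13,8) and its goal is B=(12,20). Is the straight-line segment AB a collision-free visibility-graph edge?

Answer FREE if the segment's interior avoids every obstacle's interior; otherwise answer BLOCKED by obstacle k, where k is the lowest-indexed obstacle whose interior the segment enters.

FREE

Obstacle 1 [(0,2) (2,1) (10,5) (11,10) (0,7)]:
  edge (0,2)–(2,1): clear
  edge (2,1)–(10,5): clear
  edge (10,5)–(11,10): clear
  edge (11,10)–(0,7): clear
  edge (0,7)–(0,2): clear
  midpoint (25/2,14) outside
  → clear
Obstacle 2 [(0,16) (3,13) (10,13) (10,22) (0,21)]:
  edge (0,16)–(3,13): clear
  edge (3,13)–(10,13): clear
  edge (10,13)–(10,22): clear
  edge (10,22)–(0,21): clear
  edge (0,21)–(0,16): clear
  midpoint (25/2,14) outside
  → clear
Obstacle 3 [(16,2) (22,0) (24,8) (18,11) (16,9)]:
  edge (16,2)–(22,0): clear
  edge (22,0)–(24,8): clear
  edge (24,8)–(18,11): clear
  edge (18,11)–(16,9): clear
  edge (16,9)–(16,2): clear
  midpoint (25/2,14) outside
  → clear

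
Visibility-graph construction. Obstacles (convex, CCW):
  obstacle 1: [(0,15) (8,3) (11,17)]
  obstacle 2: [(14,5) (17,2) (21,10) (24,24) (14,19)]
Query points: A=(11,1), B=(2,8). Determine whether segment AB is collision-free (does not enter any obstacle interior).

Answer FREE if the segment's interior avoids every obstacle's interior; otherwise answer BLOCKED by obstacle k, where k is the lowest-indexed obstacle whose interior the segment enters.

BLOCKED by obstacle 1

Obstacle 1 [(0,15) (8,3) (11,17)]:
  edge (0,15)–(8,3): crosses AB
  edge (8,3)–(11,17): crosses AB
  edge (11,17)–(0,15): clear
  → BLOCKED
Obstacle 2 [(14,5) (17,2) (21,10) (24,24) (14,19)]:
  edge (14,5)–(17,2): clear
  edge (17,2)–(21,10): clear
  edge (21,10)–(24,24): clear
  edge (24,24)–(14,19): clear
  edge (14,19)–(14,5): clear
  midpoint (13/2,9/2) outside
  → clear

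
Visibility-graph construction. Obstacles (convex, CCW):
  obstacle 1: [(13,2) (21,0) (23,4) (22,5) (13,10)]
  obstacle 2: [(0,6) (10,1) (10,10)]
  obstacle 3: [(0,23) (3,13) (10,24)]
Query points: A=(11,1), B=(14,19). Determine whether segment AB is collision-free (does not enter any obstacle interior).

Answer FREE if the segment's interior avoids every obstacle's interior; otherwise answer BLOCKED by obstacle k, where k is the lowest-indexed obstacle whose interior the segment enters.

FREE

Obstacle 1 [(13,2) (21,0) (23,4) (22,5) (13,10)]:
  edge (13,2)–(21,0): clear
  edge (21,0)–(23,4): clear
  edge (23,4)–(22,5): clear
  edge (22,5)–(13,10): clear
  edge (13,10)–(13,2): clear
  midpoint (25/2,10) outside
  → clear
Obstacle 2 [(0,6) (10,1) (10,10)]:
  edge (0,6)–(10,1): clear
  edge (10,1)–(10,10): clear
  edge (10,10)–(0,6): clear
  midpoint (25/2,10) outside
  → clear
Obstacle 3 [(0,23) (3,13) (10,24)]:
  edge (0,23)–(3,13): clear
  edge (3,13)–(10,24): clear
  edge (10,24)–(0,23): clear
  midpoint (25/2,10) outside
  → clear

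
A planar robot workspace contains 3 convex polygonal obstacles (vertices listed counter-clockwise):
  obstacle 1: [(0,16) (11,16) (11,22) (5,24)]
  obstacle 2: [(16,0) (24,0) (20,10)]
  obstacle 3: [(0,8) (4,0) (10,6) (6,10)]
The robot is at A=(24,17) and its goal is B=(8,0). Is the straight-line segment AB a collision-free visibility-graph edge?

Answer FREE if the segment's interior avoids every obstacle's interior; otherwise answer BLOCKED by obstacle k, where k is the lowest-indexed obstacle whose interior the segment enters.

Obstacle 1 [(0,16) (11,16) (11,22) (5,24)]:
  edge (0,16)–(11,16): clear
  edge (11,16)–(11,22): clear
  edge (11,22)–(5,24): clear
  edge (5,24)–(0,16): clear
  midpoint (16,17/2) outside
  → clear
Obstacle 2 [(16,0) (24,0) (20,10)]:
  edge (16,0)–(24,0): clear
  edge (24,0)–(20,10): clear
  edge (20,10)–(16,0): clear
  midpoint (16,17/2) outside
  → clear
Obstacle 3 [(0,8) (4,0) (10,6) (6,10)]:
  edge (0,8)–(4,0): clear
  edge (4,0)–(10,6): clear
  edge (10,6)–(6,10): clear
  edge (6,10)–(0,8): clear
  midpoint (16,17/2) outside
  → clear

FREE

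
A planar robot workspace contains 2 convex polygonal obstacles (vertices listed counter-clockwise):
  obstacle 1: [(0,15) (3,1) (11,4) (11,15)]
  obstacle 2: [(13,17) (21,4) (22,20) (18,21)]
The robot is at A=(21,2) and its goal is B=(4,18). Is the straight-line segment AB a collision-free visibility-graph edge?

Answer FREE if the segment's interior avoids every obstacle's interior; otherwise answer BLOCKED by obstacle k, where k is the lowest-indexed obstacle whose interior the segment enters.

BLOCKED by obstacle 1

Obstacle 1 [(0,15) (3,1) (11,4) (11,15)]:
  edge (0,15)–(3,1): clear
  edge (3,1)–(11,4): clear
  edge (11,4)–(11,15): crosses AB
  edge (11,15)–(0,15): crosses AB
  → BLOCKED
Obstacle 2 [(13,17) (21,4) (22,20) (18,21)]:
  edge (13,17)–(21,4): clear
  edge (21,4)–(22,20): clear
  edge (22,20)–(18,21): clear
  edge (18,21)–(13,17): clear
  midpoint (25/2,10) outside
  → clear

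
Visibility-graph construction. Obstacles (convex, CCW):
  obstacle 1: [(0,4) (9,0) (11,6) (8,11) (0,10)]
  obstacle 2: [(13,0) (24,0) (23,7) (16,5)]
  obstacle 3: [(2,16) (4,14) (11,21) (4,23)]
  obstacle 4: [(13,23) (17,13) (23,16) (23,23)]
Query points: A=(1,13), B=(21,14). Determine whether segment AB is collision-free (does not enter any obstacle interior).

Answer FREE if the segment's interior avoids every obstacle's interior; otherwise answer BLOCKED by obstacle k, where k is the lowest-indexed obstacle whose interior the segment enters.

BLOCKED by obstacle 4

Obstacle 1 [(0,4) (9,0) (11,6) (8,11) (0,10)]:
  edge (0,4)–(9,0): clear
  edge (9,0)–(11,6): clear
  edge (11,6)–(8,11): clear
  edge (8,11)–(0,10): clear
  edge (0,10)–(0,4): clear
  midpoint (11,27/2) outside
  → clear
Obstacle 2 [(13,0) (24,0) (23,7) (16,5)]:
  edge (13,0)–(24,0): clear
  edge (24,0)–(23,7): clear
  edge (23,7)–(16,5): clear
  edge (16,5)–(13,0): clear
  midpoint (11,27/2) outside
  → clear
Obstacle 3 [(2,16) (4,14) (11,21) (4,23)]:
  edge (2,16)–(4,14): clear
  edge (4,14)–(11,21): clear
  edge (11,21)–(4,23): clear
  edge (4,23)–(2,16): clear
  midpoint (11,27/2) outside
  → clear
Obstacle 4 [(13,23) (17,13) (23,16) (23,23)]:
  edge (13,23)–(17,13): crosses AB
  edge (17,13)–(23,16): crosses AB
  edge (23,16)–(23,23): clear
  edge (23,23)–(13,23): clear
  → BLOCKED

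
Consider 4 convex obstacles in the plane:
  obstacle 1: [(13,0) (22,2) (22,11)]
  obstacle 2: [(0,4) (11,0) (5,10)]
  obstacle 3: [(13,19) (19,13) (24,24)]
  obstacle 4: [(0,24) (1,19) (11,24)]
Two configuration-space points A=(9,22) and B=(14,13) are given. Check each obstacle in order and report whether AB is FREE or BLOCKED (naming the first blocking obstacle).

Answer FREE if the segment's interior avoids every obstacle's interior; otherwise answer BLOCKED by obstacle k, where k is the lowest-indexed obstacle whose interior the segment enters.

FREE

Obstacle 1 [(13,0) (22,2) (22,11)]:
  edge (13,0)–(22,2): clear
  edge (22,2)–(22,11): clear
  edge (22,11)–(13,0): clear
  midpoint (23/2,35/2) outside
  → clear
Obstacle 2 [(0,4) (11,0) (5,10)]:
  edge (0,4)–(11,0): clear
  edge (11,0)–(5,10): clear
  edge (5,10)–(0,4): clear
  midpoint (23/2,35/2) outside
  → clear
Obstacle 3 [(13,19) (19,13) (24,24)]:
  edge (13,19)–(19,13): clear
  edge (19,13)–(24,24): clear
  edge (24,24)–(13,19): clear
  midpoint (23/2,35/2) outside
  → clear
Obstacle 4 [(0,24) (1,19) (11,24)]:
  edge (0,24)–(1,19): clear
  edge (1,19)–(11,24): clear
  edge (11,24)–(0,24): clear
  midpoint (23/2,35/2) outside
  → clear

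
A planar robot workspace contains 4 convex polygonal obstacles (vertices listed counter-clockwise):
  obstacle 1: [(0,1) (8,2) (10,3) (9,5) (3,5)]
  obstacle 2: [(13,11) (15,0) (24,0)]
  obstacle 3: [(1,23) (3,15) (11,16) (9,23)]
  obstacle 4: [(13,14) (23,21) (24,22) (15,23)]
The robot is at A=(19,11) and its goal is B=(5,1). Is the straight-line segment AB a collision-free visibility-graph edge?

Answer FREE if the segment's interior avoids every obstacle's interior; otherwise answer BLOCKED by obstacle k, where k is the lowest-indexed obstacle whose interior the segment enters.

BLOCKED by obstacle 1

Obstacle 1 [(0,1) (8,2) (10,3) (9,5) (3,5)]:
  edge (0,1)–(8,2): crosses AB
  edge (8,2)–(10,3): clear
  edge (10,3)–(9,5): crosses AB
  edge (9,5)–(3,5): clear
  edge (3,5)–(0,1): clear
  → BLOCKED
Obstacle 2 [(13,11) (15,0) (24,0)]:
  edge (13,11)–(15,0): crosses AB
  edge (15,0)–(24,0): clear
  edge (24,0)–(13,11): crosses AB
  → BLOCKED
Obstacle 3 [(1,23) (3,15) (11,16) (9,23)]:
  edge (1,23)–(3,15): clear
  edge (3,15)–(11,16): clear
  edge (11,16)–(9,23): clear
  edge (9,23)–(1,23): clear
  midpoint (12,6) outside
  → clear
Obstacle 4 [(13,14) (23,21) (24,22) (15,23)]:
  edge (13,14)–(23,21): clear
  edge (23,21)–(24,22): clear
  edge (24,22)–(15,23): clear
  edge (15,23)–(13,14): clear
  midpoint (12,6) outside
  → clear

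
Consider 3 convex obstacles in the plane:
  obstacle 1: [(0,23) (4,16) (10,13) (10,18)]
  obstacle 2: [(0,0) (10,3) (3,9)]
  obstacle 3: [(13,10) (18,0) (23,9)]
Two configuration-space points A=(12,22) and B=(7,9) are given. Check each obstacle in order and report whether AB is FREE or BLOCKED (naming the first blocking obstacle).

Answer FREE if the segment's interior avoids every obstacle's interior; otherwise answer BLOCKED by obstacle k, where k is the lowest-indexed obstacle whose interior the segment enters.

BLOCKED by obstacle 1

Obstacle 1 [(0,23) (4,16) (10,13) (10,18)]:
  edge (0,23)–(4,16): clear
  edge (4,16)–(10,13): crosses AB
  edge (10,13)–(10,18): crosses AB
  edge (10,18)–(0,23): clear
  → BLOCKED
Obstacle 2 [(0,0) (10,3) (3,9)]:
  edge (0,0)–(10,3): clear
  edge (10,3)–(3,9): clear
  edge (3,9)–(0,0): clear
  midpoint (19/2,31/2) outside
  → clear
Obstacle 3 [(13,10) (18,0) (23,9)]:
  edge (13,10)–(18,0): clear
  edge (18,0)–(23,9): clear
  edge (23,9)–(13,10): clear
  midpoint (19/2,31/2) outside
  → clear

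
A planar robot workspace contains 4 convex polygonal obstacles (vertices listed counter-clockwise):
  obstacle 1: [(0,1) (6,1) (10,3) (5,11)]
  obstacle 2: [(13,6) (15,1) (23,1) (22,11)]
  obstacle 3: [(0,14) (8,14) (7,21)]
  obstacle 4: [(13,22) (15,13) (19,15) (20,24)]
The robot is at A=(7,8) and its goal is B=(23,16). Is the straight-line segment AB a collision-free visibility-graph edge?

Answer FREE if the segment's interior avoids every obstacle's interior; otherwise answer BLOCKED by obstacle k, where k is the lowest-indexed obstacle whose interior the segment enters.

FREE

Obstacle 1 [(0,1) (6,1) (10,3) (5,11)]:
  edge (0,1)–(6,1): clear
  edge (6,1)–(10,3): clear
  edge (10,3)–(5,11): clear
  edge (5,11)–(0,1): clear
  midpoint (15,12) outside
  → clear
Obstacle 2 [(13,6) (15,1) (23,1) (22,11)]:
  edge (13,6)–(15,1): clear
  edge (15,1)–(23,1): clear
  edge (23,1)–(22,11): clear
  edge (22,11)–(13,6): clear
  midpoint (15,12) outside
  → clear
Obstacle 3 [(0,14) (8,14) (7,21)]:
  edge (0,14)–(8,14): clear
  edge (8,14)–(7,21): clear
  edge (7,21)–(0,14): clear
  midpoint (15,12) outside
  → clear
Obstacle 4 [(13,22) (15,13) (19,15) (20,24)]:
  edge (13,22)–(15,13): clear
  edge (15,13)–(19,15): clear
  edge (19,15)–(20,24): clear
  edge (20,24)–(13,22): clear
  midpoint (15,12) outside
  → clear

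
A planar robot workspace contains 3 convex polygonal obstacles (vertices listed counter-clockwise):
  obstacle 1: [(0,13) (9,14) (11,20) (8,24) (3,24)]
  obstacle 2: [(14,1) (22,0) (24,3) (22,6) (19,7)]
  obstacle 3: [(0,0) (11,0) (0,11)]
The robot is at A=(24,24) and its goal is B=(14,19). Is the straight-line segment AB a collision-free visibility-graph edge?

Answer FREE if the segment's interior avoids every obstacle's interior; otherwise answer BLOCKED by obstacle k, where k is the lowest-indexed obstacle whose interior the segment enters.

Obstacle 1 [(0,13) (9,14) (11,20) (8,24) (3,24)]:
  edge (0,13)–(9,14): clear
  edge (9,14)–(11,20): clear
  edge (11,20)–(8,24): clear
  edge (8,24)–(3,24): clear
  edge (3,24)–(0,13): clear
  midpoint (19,43/2) outside
  → clear
Obstacle 2 [(14,1) (22,0) (24,3) (22,6) (19,7)]:
  edge (14,1)–(22,0): clear
  edge (22,0)–(24,3): clear
  edge (24,3)–(22,6): clear
  edge (22,6)–(19,7): clear
  edge (19,7)–(14,1): clear
  midpoint (19,43/2) outside
  → clear
Obstacle 3 [(0,0) (11,0) (0,11)]:
  edge (0,0)–(11,0): clear
  edge (11,0)–(0,11): clear
  edge (0,11)–(0,0): clear
  midpoint (19,43/2) outside
  → clear

FREE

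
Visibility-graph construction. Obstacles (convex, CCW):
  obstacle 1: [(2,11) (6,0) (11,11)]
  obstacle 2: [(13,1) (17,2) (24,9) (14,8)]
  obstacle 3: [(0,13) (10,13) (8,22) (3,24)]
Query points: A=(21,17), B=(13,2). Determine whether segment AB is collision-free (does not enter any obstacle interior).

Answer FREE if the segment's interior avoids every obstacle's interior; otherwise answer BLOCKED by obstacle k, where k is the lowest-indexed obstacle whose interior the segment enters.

BLOCKED by obstacle 2

Obstacle 1 [(2,11) (6,0) (11,11)]:
  edge (2,11)–(6,0): clear
  edge (6,0)–(11,11): clear
  edge (11,11)–(2,11): clear
  midpoint (17,19/2) outside
  → clear
Obstacle 2 [(13,1) (17,2) (24,9) (14,8)]:
  edge (13,1)–(17,2): clear
  edge (17,2)–(24,9): clear
  edge (24,9)–(14,8): crosses AB
  edge (14,8)–(13,1): crosses AB
  → BLOCKED
Obstacle 3 [(0,13) (10,13) (8,22) (3,24)]:
  edge (0,13)–(10,13): clear
  edge (10,13)–(8,22): clear
  edge (8,22)–(3,24): clear
  edge (3,24)–(0,13): clear
  midpoint (17,19/2) outside
  → clear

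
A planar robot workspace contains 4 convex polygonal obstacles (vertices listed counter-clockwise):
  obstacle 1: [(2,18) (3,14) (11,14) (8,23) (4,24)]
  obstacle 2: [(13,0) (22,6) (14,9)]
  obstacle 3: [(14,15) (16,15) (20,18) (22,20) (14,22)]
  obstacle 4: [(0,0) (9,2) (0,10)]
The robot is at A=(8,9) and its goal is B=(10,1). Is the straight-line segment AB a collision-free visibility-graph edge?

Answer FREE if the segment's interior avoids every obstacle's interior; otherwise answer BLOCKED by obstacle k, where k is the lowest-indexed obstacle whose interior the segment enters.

Obstacle 1 [(2,18) (3,14) (11,14) (8,23) (4,24)]:
  edge (2,18)–(3,14): clear
  edge (3,14)–(11,14): clear
  edge (11,14)–(8,23): clear
  edge (8,23)–(4,24): clear
  edge (4,24)–(2,18): clear
  midpoint (9,5) outside
  → clear
Obstacle 2 [(13,0) (22,6) (14,9)]:
  edge (13,0)–(22,6): clear
  edge (22,6)–(14,9): clear
  edge (14,9)–(13,0): clear
  midpoint (9,5) outside
  → clear
Obstacle 3 [(14,15) (16,15) (20,18) (22,20) (14,22)]:
  edge (14,15)–(16,15): clear
  edge (16,15)–(20,18): clear
  edge (20,18)–(22,20): clear
  edge (22,20)–(14,22): clear
  edge (14,22)–(14,15): clear
  midpoint (9,5) outside
  → clear
Obstacle 4 [(0,0) (9,2) (0,10)]:
  edge (0,0)–(9,2): clear
  edge (9,2)–(0,10): clear
  edge (0,10)–(0,0): clear
  midpoint (9,5) outside
  → clear

FREE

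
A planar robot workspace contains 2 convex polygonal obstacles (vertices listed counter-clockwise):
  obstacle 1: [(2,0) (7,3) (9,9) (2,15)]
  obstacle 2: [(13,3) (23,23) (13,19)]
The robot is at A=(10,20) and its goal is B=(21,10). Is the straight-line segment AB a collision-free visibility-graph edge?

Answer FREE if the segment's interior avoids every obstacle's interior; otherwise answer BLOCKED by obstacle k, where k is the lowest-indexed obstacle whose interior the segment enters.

Obstacle 1 [(2,0) (7,3) (9,9) (2,15)]:
  edge (2,0)–(7,3): clear
  edge (7,3)–(9,9): clear
  edge (9,9)–(2,15): clear
  edge (2,15)–(2,0): clear
  midpoint (31/2,15) outside
  → clear
Obstacle 2 [(13,3) (23,23) (13,19)]:
  edge (13,3)–(23,23): crosses AB
  edge (23,23)–(13,19): clear
  edge (13,19)–(13,3): crosses AB
  → BLOCKED

BLOCKED by obstacle 2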